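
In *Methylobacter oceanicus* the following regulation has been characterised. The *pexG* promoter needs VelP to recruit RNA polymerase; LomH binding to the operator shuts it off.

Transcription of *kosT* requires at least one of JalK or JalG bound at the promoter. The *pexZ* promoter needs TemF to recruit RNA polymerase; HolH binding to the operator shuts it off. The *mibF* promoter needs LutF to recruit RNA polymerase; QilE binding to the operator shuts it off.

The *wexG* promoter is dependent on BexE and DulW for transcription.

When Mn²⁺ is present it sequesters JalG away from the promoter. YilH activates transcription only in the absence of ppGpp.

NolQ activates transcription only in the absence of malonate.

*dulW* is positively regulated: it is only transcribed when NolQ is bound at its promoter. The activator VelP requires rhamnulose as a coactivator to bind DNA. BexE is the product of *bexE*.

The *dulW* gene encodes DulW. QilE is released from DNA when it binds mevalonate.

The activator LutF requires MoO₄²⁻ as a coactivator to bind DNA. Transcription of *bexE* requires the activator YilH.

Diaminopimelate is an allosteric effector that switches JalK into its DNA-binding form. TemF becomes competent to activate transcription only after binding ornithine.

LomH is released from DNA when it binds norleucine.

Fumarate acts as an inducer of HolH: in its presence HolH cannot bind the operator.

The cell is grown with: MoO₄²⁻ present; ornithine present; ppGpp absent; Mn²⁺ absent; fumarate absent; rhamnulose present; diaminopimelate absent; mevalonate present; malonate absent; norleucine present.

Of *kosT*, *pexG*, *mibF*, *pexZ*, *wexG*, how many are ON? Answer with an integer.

Diaminopimelate is absent, so JalK is inactive.
Mn²⁺ is absent, so JalG is active.
Activator JalG is present, so *kosT* is transcribed.
→ *kosT* is ON.
Norleucine is present, so LomH is inactive.
Rhamnulose is present, so VelP is active.
No repressor is bound and VelP is active, so *pexG* is transcribed.
→ *pexG* is ON.
MoO₄²⁻ is present, so LutF is active.
Mevalonate is present, so QilE is inactive.
No repressor is bound and LutF is active, so *mibF* is transcribed.
→ *mibF* is ON.
Ornithine is present, so TemF is active.
Fumarate is absent, so HolH is active.
With repressor HolH bound, *pexZ* is not transcribed.
→ *pexZ* is OFF.
ppGpp is absent, so YilH is active.
No repressor is bound and YilH is active, so *bexE* is transcribed.
So BexE is produced and active.
Malonate is absent, so NolQ is active.
No repressor is bound and NolQ is active, so *dulW* is transcribed.
So DulW is produced and active.
No repressor is bound and BexE and DulW are active, so *wexG* is transcribed.
→ *wexG* is ON.
4 of the 5 genes are transcribed.

4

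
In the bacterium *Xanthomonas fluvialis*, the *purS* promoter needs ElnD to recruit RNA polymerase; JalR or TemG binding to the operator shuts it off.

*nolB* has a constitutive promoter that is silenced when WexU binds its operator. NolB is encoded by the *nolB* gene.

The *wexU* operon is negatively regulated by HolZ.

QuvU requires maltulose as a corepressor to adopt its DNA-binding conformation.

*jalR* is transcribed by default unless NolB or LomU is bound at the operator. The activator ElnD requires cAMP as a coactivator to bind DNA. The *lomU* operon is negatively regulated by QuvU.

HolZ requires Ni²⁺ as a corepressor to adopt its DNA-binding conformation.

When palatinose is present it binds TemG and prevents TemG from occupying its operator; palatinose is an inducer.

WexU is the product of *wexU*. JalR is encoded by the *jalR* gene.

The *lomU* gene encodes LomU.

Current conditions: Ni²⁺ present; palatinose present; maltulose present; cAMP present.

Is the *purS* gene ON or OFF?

ON

Ni²⁺ is present, so HolZ is active.
With repressor HolZ bound, *wexU* is not transcribed.
So WexU is not produced.
With no repressor bound, *nolB* is transcribed.
So NolB is produced and active.
Maltulose is present, so QuvU is active.
With repressor QuvU bound, *lomU* is not transcribed.
So LomU is not produced.
With repressor NolB bound, *jalR* is not transcribed.
So JalR is not produced.
cAMP is present, so ElnD is active.
Palatinose is present, so TemG is inactive.
No repressor is bound and ElnD is active, so *purS* is transcribed.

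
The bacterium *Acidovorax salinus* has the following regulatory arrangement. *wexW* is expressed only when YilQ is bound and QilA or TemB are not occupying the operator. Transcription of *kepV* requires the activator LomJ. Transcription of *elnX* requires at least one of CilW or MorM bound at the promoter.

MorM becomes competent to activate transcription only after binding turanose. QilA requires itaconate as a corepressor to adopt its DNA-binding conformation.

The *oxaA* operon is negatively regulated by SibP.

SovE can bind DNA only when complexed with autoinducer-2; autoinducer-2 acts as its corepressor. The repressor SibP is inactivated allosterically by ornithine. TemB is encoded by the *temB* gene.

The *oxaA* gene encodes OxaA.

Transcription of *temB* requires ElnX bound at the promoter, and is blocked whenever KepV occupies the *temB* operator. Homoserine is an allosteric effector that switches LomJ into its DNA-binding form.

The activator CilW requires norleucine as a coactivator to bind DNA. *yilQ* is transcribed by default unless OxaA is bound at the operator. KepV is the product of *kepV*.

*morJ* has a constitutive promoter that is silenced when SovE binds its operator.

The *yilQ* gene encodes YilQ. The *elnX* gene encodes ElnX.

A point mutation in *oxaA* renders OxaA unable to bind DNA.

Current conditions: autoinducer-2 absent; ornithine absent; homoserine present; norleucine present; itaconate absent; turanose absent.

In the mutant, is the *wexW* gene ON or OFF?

ON

Itaconate is absent, so QilA is inactive.
Homoserine is present, so LomJ is active.
No repressor is bound and LomJ is active, so *kepV* is transcribed.
So KepV is produced and active.
Norleucine is present, so CilW is active.
Turanose is absent, so MorM is inactive.
Activator CilW is present, so *elnX* is transcribed.
So ElnX is produced and active.
With repressor KepV bound, *temB* is not transcribed.
So TemB is not produced.
OxaA is non-functional in this strain, so it has no effect.
With no repressor bound, *yilQ* is transcribed.
So YilQ is produced and active.
No repressor is bound and YilQ is active, so *wexW* is transcribed.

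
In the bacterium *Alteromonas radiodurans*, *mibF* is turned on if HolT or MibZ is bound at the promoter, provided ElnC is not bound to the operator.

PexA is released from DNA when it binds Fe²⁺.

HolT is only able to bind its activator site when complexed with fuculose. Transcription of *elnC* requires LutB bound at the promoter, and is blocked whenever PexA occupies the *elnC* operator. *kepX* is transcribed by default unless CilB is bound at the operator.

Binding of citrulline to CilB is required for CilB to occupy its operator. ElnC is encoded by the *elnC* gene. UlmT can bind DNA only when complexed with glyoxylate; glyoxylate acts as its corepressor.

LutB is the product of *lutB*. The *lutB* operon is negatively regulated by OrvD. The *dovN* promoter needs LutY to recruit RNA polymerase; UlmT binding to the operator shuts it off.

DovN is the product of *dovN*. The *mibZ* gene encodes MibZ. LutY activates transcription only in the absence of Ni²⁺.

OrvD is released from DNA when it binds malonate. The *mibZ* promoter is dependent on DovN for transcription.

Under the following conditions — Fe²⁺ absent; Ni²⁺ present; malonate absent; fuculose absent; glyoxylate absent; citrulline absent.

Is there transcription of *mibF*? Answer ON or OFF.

Malonate is absent, so OrvD is active.
With repressor OrvD bound, *lutB* is not transcribed.
So LutB is not produced.
Fe²⁺ is absent, so PexA is active.
With repressor PexA bound, *elnC* is not transcribed.
So ElnC is not produced.
Fuculose is absent, so HolT is inactive.
Ni²⁺ is present, so LutY is inactive.
Glyoxylate is absent, so UlmT is inactive.
Required activator LutY is absent, so *dovN* is not transcribed.
So DovN is not produced.
Required activator DovN is absent, so *mibZ* is not transcribed.
So MibZ is not produced.
No activator is available at the *mibF* promoter, so *mibF* is not transcribed.

OFF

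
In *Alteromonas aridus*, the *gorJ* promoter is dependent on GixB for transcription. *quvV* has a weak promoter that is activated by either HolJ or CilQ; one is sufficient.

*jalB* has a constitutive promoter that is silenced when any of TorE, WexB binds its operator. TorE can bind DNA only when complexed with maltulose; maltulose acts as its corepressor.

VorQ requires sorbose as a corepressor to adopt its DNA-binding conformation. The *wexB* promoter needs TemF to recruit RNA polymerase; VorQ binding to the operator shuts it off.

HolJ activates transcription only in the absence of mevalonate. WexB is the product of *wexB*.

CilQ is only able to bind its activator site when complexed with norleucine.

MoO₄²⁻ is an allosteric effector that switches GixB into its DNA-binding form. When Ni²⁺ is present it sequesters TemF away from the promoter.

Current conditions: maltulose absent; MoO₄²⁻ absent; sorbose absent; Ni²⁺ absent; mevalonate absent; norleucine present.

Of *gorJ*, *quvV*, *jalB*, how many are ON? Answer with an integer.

1

MoO₄²⁻ is absent, so GixB is inactive.
Required activator GixB is absent, so *gorJ* is not transcribed.
→ *gorJ* is OFF.
Mevalonate is absent, so HolJ is active.
Norleucine is present, so CilQ is active.
Activator HolJ is present, so *quvV* is transcribed.
→ *quvV* is ON.
Maltulose is absent, so TorE is inactive.
Ni²⁺ is absent, so TemF is active.
Sorbose is absent, so VorQ is inactive.
No repressor is bound and TemF is active, so *wexB* is transcribed.
So WexB is produced and active.
With repressor WexB bound, *jalB* is not transcribed.
→ *jalB* is OFF.
1 of the 3 genes is transcribed.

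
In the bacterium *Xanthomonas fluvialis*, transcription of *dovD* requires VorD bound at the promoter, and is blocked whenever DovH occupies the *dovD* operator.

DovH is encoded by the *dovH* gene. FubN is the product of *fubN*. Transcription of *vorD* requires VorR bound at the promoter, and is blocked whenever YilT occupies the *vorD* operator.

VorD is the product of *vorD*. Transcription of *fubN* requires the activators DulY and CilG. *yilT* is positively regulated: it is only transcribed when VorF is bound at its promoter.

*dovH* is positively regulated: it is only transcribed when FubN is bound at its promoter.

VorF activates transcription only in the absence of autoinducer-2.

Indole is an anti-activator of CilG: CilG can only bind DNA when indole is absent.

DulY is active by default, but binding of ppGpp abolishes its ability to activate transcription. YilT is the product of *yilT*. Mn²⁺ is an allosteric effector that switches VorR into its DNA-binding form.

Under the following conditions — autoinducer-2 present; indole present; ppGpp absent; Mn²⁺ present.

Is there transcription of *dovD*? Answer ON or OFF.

Autoinducer-2 is present, so VorF is inactive.
Required activator VorF is absent, so *yilT* is not transcribed.
So YilT is not produced.
Mn²⁺ is present, so VorR is active.
No repressor is bound and VorR is active, so *vorD* is transcribed.
So VorD is produced and active.
ppGpp is absent, so DulY is active.
Indole is present, so CilG is inactive.
Required activator CilG is absent, so *fubN* is not transcribed.
So FubN is not produced.
Required activator FubN is absent, so *dovH* is not transcribed.
So DovH is not produced.
No repressor is bound and VorD is active, so *dovD* is transcribed.

ON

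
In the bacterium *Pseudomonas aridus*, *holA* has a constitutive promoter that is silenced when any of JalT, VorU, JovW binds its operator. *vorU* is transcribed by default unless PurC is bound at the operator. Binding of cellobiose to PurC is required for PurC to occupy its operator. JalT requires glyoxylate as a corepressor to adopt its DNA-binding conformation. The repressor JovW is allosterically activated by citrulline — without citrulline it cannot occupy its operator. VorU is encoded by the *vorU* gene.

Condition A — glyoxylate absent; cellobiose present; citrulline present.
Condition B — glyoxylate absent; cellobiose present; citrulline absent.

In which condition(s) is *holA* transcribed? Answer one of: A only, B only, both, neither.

Condition A:
Glyoxylate is absent, so JalT is inactive.
Cellobiose is present, so PurC is active.
With repressor PurC bound, *vorU* is not transcribed.
So VorU is not produced.
Citrulline is present, so JovW is active.
With repressor JovW bound, *holA* is not transcribed.
→ *holA* is OFF in A.
Condition B:
Glyoxylate is absent, so JalT is inactive.
Cellobiose is present, so PurC is active.
With repressor PurC bound, *vorU* is not transcribed.
So VorU is not produced.
Citrulline is absent, so JovW is inactive.
With no repressor bound, *holA* is transcribed.
→ *holA* is ON in B.

B only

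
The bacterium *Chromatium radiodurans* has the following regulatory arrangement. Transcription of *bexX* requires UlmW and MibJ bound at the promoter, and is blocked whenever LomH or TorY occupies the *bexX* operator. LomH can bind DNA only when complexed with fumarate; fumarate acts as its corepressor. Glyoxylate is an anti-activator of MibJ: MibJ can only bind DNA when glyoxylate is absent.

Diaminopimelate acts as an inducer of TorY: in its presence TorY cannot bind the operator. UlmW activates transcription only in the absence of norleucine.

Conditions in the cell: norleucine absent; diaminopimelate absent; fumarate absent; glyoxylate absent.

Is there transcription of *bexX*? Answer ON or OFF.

Norleucine is absent, so UlmW is active.
Fumarate is absent, so LomH is inactive.
Glyoxylate is absent, so MibJ is active.
Diaminopimelate is absent, so TorY is active.
With repressor TorY bound, *bexX* is not transcribed.

OFF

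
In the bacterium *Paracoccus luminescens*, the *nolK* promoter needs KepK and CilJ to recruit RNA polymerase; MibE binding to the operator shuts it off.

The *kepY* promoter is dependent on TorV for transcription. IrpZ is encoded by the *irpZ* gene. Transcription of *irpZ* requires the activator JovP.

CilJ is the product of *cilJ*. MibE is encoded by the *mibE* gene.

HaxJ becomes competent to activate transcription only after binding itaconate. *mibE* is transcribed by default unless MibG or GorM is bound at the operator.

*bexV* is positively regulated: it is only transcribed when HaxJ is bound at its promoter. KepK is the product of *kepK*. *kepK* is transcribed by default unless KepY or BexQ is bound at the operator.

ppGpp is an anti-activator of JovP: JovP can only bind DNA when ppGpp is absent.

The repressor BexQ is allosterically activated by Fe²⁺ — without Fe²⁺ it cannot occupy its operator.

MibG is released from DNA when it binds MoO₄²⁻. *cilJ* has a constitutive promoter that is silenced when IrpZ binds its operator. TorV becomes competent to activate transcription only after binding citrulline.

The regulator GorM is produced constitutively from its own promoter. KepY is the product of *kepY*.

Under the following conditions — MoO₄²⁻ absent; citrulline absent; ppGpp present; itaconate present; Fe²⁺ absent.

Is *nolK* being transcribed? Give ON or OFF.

MoO₄²⁻ is absent, so MibG is active.
GorM is produced constitutively and is active.
With repressor MibG bound, *mibE* is not transcribed.
So MibE is not produced.
Citrulline is absent, so TorV is inactive.
Required activator TorV is absent, so *kepY* is not transcribed.
So KepY is not produced.
Fe²⁺ is absent, so BexQ is inactive.
With no repressor bound, *kepK* is transcribed.
So KepK is produced and active.
ppGpp is present, so JovP is inactive.
Required activator JovP is absent, so *irpZ* is not transcribed.
So IrpZ is not produced.
With no repressor bound, *cilJ* is transcribed.
So CilJ is produced and active.
No repressor is bound and KepK and CilJ are active, so *nolK* is transcribed.

ON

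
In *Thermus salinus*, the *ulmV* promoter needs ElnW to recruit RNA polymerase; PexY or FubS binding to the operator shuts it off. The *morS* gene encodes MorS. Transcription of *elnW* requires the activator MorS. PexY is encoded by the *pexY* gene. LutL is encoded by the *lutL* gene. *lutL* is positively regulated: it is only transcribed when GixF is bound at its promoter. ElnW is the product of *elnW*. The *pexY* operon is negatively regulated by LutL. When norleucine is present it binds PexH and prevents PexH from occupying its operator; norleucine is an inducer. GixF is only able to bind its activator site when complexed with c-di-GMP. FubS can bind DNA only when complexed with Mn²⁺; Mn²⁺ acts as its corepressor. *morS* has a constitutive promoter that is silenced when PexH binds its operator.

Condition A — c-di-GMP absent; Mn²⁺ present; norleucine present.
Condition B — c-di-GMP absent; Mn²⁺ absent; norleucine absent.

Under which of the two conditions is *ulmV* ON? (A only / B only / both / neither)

Condition A:
c-di-GMP is absent, so GixF is inactive.
Required activator GixF is absent, so *lutL* is not transcribed.
So LutL is not produced.
With no repressor bound, *pexY* is transcribed.
So PexY is produced and active.
Mn²⁺ is present, so FubS is active.
Norleucine is present, so PexH is inactive.
With no repressor bound, *morS* is transcribed.
So MorS is produced and active.
No repressor is bound and MorS is active, so *elnW* is transcribed.
So ElnW is produced and active.
With repressor PexY bound, *ulmV* is not transcribed.
→ *ulmV* is OFF in A.
Condition B:
c-di-GMP is absent, so GixF is inactive.
Required activator GixF is absent, so *lutL* is not transcribed.
So LutL is not produced.
With no repressor bound, *pexY* is transcribed.
So PexY is produced and active.
Mn²⁺ is absent, so FubS is inactive.
Norleucine is absent, so PexH is active.
With repressor PexH bound, *morS* is not transcribed.
So MorS is not produced.
Required activator MorS is absent, so *elnW* is not transcribed.
So ElnW is not produced.
With repressor PexY bound, *ulmV* is not transcribed.
→ *ulmV* is OFF in B.

neither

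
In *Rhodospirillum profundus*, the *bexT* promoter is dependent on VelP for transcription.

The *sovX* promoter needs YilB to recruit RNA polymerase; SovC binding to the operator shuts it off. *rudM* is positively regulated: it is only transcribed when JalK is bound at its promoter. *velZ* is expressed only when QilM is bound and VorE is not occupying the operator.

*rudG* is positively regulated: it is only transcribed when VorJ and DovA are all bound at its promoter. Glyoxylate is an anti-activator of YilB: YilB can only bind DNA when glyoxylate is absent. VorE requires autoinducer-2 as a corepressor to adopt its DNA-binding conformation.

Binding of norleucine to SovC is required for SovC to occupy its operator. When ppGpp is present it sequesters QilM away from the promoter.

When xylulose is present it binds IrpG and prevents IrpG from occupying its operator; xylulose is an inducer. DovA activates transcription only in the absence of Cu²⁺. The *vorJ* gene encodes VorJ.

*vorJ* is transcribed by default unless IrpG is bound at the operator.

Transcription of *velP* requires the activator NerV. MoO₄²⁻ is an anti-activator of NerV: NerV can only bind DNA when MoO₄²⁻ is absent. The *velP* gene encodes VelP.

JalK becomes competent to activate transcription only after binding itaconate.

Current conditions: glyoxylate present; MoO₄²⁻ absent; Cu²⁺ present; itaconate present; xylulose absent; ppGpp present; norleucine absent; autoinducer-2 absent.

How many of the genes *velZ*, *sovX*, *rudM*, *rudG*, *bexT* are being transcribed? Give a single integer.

2

ppGpp is present, so QilM is inactive.
Autoinducer-2 is absent, so VorE is inactive.
Required activator QilM is absent, so *velZ* is not transcribed.
→ *velZ* is OFF.
Norleucine is absent, so SovC is inactive.
Glyoxylate is present, so YilB is inactive.
Required activator YilB is absent, so *sovX* is not transcribed.
→ *sovX* is OFF.
Itaconate is present, so JalK is active.
No repressor is bound and JalK is active, so *rudM* is transcribed.
→ *rudM* is ON.
Xylulose is absent, so IrpG is active.
With repressor IrpG bound, *vorJ* is not transcribed.
So VorJ is not produced.
Cu²⁺ is present, so DovA is inactive.
Required activator VorJ is absent, so *rudG* is not transcribed.
→ *rudG* is OFF.
MoO₄²⁻ is absent, so NerV is active.
No repressor is bound and NerV is active, so *velP* is transcribed.
So VelP is produced and active.
No repressor is bound and VelP is active, so *bexT* is transcribed.
→ *bexT* is ON.
2 of the 5 genes are transcribed.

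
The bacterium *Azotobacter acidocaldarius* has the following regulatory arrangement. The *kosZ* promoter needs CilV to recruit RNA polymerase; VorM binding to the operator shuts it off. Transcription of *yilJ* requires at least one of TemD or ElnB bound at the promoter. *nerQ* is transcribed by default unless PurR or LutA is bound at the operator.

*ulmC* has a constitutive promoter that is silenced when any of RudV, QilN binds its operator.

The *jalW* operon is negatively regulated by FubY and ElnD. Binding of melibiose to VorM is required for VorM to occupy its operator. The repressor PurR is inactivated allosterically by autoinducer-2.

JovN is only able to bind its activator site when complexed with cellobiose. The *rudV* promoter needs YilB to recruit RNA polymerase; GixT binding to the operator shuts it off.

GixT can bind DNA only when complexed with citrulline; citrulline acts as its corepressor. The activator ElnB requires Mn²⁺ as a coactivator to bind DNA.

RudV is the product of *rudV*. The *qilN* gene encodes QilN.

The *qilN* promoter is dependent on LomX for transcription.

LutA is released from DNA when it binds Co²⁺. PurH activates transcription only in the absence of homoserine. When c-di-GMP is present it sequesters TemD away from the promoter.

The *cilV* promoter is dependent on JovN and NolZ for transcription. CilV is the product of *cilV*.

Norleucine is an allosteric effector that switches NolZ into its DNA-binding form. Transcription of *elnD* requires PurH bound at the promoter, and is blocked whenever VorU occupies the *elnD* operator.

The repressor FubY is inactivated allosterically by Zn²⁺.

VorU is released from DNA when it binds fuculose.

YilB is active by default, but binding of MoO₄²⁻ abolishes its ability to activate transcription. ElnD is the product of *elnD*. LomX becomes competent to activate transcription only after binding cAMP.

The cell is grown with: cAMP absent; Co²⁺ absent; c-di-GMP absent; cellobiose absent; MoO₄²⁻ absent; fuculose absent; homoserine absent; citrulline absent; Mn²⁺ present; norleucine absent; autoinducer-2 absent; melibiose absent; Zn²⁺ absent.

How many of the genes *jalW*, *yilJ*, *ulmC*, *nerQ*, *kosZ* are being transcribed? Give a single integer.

1

Zn²⁺ is absent, so FubY is active.
Homoserine is absent, so PurH is active.
Fuculose is absent, so VorU is active.
With repressor VorU bound, *elnD* is not transcribed.
So ElnD is not produced.
With repressor FubY bound, *jalW* is not transcribed.
→ *jalW* is OFF.
c-di-GMP is absent, so TemD is active.
Mn²⁺ is present, so ElnB is active.
Activator TemD is present, so *yilJ* is transcribed.
→ *yilJ* is ON.
Citrulline is absent, so GixT is inactive.
MoO₄²⁻ is absent, so YilB is active.
No repressor is bound and YilB is active, so *rudV* is transcribed.
So RudV is produced and active.
cAMP is absent, so LomX is inactive.
Required activator LomX is absent, so *qilN* is not transcribed.
So QilN is not produced.
With repressor RudV bound, *ulmC* is not transcribed.
→ *ulmC* is OFF.
Autoinducer-2 is absent, so PurR is active.
Co²⁺ is absent, so LutA is active.
With repressor PurR bound, *nerQ* is not transcribed.
→ *nerQ* is OFF.
Melibiose is absent, so VorM is inactive.
Cellobiose is absent, so JovN is inactive.
Norleucine is absent, so NolZ is inactive.
Required activator JovN is absent, so *cilV* is not transcribed.
So CilV is not produced.
Required activator CilV is absent, so *kosZ* is not transcribed.
→ *kosZ* is OFF.
1 of the 5 genes is transcribed.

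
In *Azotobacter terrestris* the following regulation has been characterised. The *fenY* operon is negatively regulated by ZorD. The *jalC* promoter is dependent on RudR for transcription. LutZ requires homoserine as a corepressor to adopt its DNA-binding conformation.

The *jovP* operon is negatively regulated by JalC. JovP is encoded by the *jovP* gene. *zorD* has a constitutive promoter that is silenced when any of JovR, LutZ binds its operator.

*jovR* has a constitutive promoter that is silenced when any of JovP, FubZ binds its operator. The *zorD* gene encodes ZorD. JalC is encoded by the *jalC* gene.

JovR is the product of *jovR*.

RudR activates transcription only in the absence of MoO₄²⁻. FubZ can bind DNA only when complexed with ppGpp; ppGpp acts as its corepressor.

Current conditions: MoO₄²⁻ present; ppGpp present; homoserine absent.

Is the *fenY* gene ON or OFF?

MoO₄²⁻ is present, so RudR is inactive.
Required activator RudR is absent, so *jalC* is not transcribed.
So JalC is not produced.
With no repressor bound, *jovP* is transcribed.
So JovP is produced and active.
ppGpp is present, so FubZ is active.
With repressor JovP bound, *jovR* is not transcribed.
So JovR is not produced.
Homoserine is absent, so LutZ is inactive.
With no repressor bound, *zorD* is transcribed.
So ZorD is produced and active.
With repressor ZorD bound, *fenY* is not transcribed.

OFF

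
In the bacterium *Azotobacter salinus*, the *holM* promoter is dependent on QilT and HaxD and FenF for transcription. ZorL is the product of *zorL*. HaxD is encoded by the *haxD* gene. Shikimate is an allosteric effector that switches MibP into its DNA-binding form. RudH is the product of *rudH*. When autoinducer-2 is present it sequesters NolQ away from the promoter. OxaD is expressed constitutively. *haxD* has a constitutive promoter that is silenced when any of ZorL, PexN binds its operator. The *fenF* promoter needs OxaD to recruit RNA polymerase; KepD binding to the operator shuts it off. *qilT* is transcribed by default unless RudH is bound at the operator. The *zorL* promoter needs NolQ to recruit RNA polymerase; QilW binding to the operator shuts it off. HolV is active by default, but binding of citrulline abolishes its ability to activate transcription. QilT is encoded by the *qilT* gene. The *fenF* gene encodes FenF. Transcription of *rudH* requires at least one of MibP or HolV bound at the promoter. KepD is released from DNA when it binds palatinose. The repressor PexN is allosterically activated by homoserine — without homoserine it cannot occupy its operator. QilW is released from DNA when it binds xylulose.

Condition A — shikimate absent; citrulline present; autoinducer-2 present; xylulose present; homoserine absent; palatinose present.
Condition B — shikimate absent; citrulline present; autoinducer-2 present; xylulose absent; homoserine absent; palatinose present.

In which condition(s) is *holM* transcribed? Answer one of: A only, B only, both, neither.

both

Condition A:
Shikimate is absent, so MibP is inactive.
Citrulline is present, so HolV is inactive.
No activator is available at the *rudH* promoter, so *rudH* is not transcribed.
So RudH is not produced.
With no repressor bound, *qilT* is transcribed.
So QilT is produced and active.
Autoinducer-2 is present, so NolQ is inactive.
Xylulose is present, so QilW is inactive.
Required activator NolQ is absent, so *zorL* is not transcribed.
So ZorL is not produced.
Homoserine is absent, so PexN is inactive.
With no repressor bound, *haxD* is transcribed.
So HaxD is produced and active.
OxaD is produced constitutively and is active.
Palatinose is present, so KepD is inactive.
No repressor is bound and OxaD is active, so *fenF* is transcribed.
So FenF is produced and active.
No repressor is bound and QilT and HaxD and FenF are active, so *holM* is transcribed.
→ *holM* is ON in A.
Condition B:
Shikimate is absent, so MibP is inactive.
Citrulline is present, so HolV is inactive.
No activator is available at the *rudH* promoter, so *rudH* is not transcribed.
So RudH is not produced.
With no repressor bound, *qilT* is transcribed.
So QilT is produced and active.
Autoinducer-2 is present, so NolQ is inactive.
Xylulose is absent, so QilW is active.
With repressor QilW bound, *zorL* is not transcribed.
So ZorL is not produced.
Homoserine is absent, so PexN is inactive.
With no repressor bound, *haxD* is transcribed.
So HaxD is produced and active.
OxaD is produced constitutively and is active.
Palatinose is present, so KepD is inactive.
No repressor is bound and OxaD is active, so *fenF* is transcribed.
So FenF is produced and active.
No repressor is bound and QilT and HaxD and FenF are active, so *holM* is transcribed.
→ *holM* is ON in B.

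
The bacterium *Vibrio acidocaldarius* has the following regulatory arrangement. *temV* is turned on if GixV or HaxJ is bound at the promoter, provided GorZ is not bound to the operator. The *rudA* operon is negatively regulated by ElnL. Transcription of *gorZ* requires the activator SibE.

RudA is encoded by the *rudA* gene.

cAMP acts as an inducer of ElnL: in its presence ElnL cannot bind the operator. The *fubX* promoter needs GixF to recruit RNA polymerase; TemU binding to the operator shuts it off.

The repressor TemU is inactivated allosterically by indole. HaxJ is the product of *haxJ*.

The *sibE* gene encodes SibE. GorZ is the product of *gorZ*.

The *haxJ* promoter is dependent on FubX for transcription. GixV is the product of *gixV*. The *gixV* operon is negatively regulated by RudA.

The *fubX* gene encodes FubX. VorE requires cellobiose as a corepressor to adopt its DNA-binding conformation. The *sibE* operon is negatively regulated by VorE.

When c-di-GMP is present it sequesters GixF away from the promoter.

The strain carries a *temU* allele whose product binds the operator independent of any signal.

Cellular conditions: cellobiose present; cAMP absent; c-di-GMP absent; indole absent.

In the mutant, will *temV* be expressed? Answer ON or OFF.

Cellobiose is present, so VorE is active.
With repressor VorE bound, *sibE* is not transcribed.
So SibE is not produced.
Required activator SibE is absent, so *gorZ* is not transcribed.
So GorZ is not produced.
cAMP is absent, so ElnL is active.
With repressor ElnL bound, *rudA* is not transcribed.
So RudA is not produced.
With no repressor bound, *gixV* is transcribed.
So GixV is produced and active.
TemU is constitutively active in this strain.
c-di-GMP is absent, so GixF is active.
With repressor TemU bound, *fubX* is not transcribed.
So FubX is not produced.
Required activator FubX is absent, so *haxJ* is not transcribed.
So HaxJ is not produced.
Activator GixV is present, so *temV* is transcribed.

ON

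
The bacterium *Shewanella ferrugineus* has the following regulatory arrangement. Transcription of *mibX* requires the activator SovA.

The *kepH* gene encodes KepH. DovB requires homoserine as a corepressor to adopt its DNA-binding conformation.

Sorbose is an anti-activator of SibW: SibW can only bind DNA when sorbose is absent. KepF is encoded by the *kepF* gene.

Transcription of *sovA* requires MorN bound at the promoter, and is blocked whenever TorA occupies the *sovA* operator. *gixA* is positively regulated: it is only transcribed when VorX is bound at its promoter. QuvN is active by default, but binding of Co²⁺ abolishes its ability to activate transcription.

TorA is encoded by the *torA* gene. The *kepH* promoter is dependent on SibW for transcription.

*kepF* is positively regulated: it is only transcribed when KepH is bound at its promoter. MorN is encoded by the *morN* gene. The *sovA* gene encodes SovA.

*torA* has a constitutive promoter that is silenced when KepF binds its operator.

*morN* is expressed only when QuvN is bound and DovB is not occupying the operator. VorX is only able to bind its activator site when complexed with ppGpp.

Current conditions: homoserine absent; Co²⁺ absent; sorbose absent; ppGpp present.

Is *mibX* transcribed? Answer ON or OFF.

Sorbose is absent, so SibW is active.
No repressor is bound and SibW is active, so *kepH* is transcribed.
So KepH is produced and active.
No repressor is bound and KepH is active, so *kepF* is transcribed.
So KepF is produced and active.
With repressor KepF bound, *torA* is not transcribed.
So TorA is not produced.
Co²⁺ is absent, so QuvN is active.
Homoserine is absent, so DovB is inactive.
No repressor is bound and QuvN is active, so *morN* is transcribed.
So MorN is produced and active.
No repressor is bound and MorN is active, so *sovA* is transcribed.
So SovA is produced and active.
No repressor is bound and SovA is active, so *mibX* is transcribed.

ON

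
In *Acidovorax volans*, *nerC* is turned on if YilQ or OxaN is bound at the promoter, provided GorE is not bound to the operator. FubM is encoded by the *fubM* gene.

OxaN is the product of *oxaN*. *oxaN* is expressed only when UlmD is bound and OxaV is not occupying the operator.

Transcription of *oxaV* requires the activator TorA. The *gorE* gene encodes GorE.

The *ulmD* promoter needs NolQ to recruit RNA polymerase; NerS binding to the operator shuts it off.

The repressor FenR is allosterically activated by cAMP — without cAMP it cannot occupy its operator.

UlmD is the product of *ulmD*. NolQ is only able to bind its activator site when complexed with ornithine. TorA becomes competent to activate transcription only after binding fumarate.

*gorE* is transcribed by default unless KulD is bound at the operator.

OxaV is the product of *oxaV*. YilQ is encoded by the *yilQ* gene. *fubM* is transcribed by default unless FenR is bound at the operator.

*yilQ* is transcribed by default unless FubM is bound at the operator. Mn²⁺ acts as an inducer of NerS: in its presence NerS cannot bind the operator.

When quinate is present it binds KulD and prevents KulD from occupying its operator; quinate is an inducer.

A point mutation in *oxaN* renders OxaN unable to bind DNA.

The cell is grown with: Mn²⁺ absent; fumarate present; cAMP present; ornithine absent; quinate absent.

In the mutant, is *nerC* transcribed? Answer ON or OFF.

ON

cAMP is present, so FenR is active.
With repressor FenR bound, *fubM* is not transcribed.
So FubM is not produced.
With no repressor bound, *yilQ* is transcribed.
So YilQ is produced and active.
OxaN is non-functional in this strain, so it has no effect.
Quinate is absent, so KulD is active.
With repressor KulD bound, *gorE* is not transcribed.
So GorE is not produced.
Activator YilQ is present, so *nerC* is transcribed.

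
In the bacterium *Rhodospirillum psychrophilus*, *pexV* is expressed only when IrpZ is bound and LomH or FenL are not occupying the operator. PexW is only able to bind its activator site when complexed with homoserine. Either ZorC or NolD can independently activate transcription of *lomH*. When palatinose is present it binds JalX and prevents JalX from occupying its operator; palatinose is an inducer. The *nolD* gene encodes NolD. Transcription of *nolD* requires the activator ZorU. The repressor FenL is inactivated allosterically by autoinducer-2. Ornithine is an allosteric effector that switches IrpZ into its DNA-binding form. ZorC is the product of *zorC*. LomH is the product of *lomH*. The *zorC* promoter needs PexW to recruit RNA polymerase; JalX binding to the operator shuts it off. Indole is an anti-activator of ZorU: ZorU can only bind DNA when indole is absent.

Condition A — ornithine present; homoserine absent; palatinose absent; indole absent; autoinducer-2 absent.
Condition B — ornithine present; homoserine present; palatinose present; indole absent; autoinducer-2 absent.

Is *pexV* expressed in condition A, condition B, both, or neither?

neither

Condition A:
Ornithine is present, so IrpZ is active.
Homoserine is absent, so PexW is inactive.
Palatinose is absent, so JalX is active.
With repressor JalX bound, *zorC* is not transcribed.
So ZorC is not produced.
Indole is absent, so ZorU is active.
No repressor is bound and ZorU is active, so *nolD* is transcribed.
So NolD is produced and active.
Activator NolD is present, so *lomH* is transcribed.
So LomH is produced and active.
Autoinducer-2 is absent, so FenL is active.
With repressor LomH bound, *pexV* is not transcribed.
→ *pexV* is OFF in A.
Condition B:
Ornithine is present, so IrpZ is active.
Homoserine is present, so PexW is active.
Palatinose is present, so JalX is inactive.
No repressor is bound and PexW is active, so *zorC* is transcribed.
So ZorC is produced and active.
Indole is absent, so ZorU is active.
No repressor is bound and ZorU is active, so *nolD* is transcribed.
So NolD is produced and active.
Activator ZorC is present, so *lomH* is transcribed.
So LomH is produced and active.
Autoinducer-2 is absent, so FenL is active.
With repressor LomH bound, *pexV* is not transcribed.
→ *pexV* is OFF in B.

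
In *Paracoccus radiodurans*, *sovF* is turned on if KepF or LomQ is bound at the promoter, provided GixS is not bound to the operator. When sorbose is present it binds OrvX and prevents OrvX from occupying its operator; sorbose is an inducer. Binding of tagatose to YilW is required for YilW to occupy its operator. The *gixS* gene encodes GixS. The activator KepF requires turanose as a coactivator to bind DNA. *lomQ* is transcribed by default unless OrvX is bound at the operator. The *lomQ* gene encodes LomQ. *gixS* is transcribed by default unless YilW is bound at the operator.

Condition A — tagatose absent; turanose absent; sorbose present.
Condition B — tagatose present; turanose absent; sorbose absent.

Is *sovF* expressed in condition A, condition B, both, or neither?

neither

Condition A:
Tagatose is absent, so YilW is inactive.
With no repressor bound, *gixS* is transcribed.
So GixS is produced and active.
Turanose is absent, so KepF is inactive.
Sorbose is present, so OrvX is inactive.
With no repressor bound, *lomQ* is transcribed.
So LomQ is produced and active.
With repressor GixS bound, *sovF* is not transcribed.
→ *sovF* is OFF in A.
Condition B:
Tagatose is present, so YilW is active.
With repressor YilW bound, *gixS* is not transcribed.
So GixS is not produced.
Turanose is absent, so KepF is inactive.
Sorbose is absent, so OrvX is active.
With repressor OrvX bound, *lomQ* is not transcribed.
So LomQ is not produced.
No activator is available at the *sovF* promoter, so *sovF* is not transcribed.
→ *sovF* is OFF in B.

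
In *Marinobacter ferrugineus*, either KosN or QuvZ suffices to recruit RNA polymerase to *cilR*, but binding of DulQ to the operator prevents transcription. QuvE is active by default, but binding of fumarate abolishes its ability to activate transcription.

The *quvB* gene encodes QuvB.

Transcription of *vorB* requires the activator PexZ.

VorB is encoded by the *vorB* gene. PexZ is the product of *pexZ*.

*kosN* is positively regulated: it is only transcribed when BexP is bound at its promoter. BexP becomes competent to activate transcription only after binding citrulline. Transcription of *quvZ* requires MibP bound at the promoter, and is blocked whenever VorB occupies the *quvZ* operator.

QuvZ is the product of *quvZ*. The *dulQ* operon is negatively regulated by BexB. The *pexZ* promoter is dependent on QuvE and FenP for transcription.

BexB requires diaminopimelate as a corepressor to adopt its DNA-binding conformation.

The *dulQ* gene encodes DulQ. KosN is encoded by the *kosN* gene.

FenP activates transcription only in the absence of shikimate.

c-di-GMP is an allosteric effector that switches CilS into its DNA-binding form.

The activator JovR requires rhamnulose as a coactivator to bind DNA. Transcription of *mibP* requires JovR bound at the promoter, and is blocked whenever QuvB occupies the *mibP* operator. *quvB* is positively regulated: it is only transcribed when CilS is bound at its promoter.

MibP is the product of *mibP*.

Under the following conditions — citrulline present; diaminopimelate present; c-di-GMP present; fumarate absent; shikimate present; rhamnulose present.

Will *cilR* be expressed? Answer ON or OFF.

ON

Diaminopimelate is present, so BexB is active.
With repressor BexB bound, *dulQ* is not transcribed.
So DulQ is not produced.
Citrulline is present, so BexP is active.
No repressor is bound and BexP is active, so *kosN* is transcribed.
So KosN is produced and active.
c-di-GMP is present, so CilS is active.
No repressor is bound and CilS is active, so *quvB* is transcribed.
So QuvB is produced and active.
Rhamnulose is present, so JovR is active.
With repressor QuvB bound, *mibP* is not transcribed.
So MibP is not produced.
Fumarate is absent, so QuvE is active.
Shikimate is present, so FenP is inactive.
Required activator FenP is absent, so *pexZ* is not transcribed.
So PexZ is not produced.
Required activator PexZ is absent, so *vorB* is not transcribed.
So VorB is not produced.
Required activator MibP is absent, so *quvZ* is not transcribed.
So QuvZ is not produced.
Activator KosN is present, so *cilR* is transcribed.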